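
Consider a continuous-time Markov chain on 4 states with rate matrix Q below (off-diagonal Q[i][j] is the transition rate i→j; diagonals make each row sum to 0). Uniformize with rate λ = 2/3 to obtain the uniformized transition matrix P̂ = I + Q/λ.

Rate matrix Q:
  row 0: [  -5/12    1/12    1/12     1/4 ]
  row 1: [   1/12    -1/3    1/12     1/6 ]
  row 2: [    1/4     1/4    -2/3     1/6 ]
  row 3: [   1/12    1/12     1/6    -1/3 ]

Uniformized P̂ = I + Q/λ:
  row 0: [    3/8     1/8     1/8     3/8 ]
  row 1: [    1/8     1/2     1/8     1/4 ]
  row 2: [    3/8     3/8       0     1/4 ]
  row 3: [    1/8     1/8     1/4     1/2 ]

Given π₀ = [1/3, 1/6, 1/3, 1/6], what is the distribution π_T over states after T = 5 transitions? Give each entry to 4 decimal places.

π = [0.2175, 0.2605, 0.1522, 0.3697]

t=0: π = [0.3333, 0.1667, 0.3333, 0.1667]
t=1: π = [0.2917, 0.2708, 0.1042, 0.3333]
t=2: π = [0.2240, 0.2526, 0.1536, 0.3698]
t=3: π = [0.2194, 0.2581, 0.1520, 0.3704]
t=4: π = [0.2179, 0.2598, 0.1523, 0.3700]
t=5: π = [0.2175, 0.2605, 0.1522, 0.3697]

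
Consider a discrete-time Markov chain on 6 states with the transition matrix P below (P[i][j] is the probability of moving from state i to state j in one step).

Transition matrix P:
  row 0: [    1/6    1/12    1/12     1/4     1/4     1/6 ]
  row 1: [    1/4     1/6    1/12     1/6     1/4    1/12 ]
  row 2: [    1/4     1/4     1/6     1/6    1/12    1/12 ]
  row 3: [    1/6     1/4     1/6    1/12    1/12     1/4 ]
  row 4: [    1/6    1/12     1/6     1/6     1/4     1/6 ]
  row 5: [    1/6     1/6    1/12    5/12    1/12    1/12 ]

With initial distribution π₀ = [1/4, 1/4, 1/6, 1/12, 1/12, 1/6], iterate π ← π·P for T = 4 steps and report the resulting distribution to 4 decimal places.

t=0: π = [0.2500, 0.2500, 0.1667, 0.0833, 0.0833, 0.1667]
t=1: π = [0.2014, 0.1597, 0.1111, 0.2222, 0.1806, 0.1250]
t=2: π = [0.1892, 0.1626, 0.1262, 0.1962, 0.1736, 0.1522]
t=3: π = [0.1907, 0.1633, 0.1247, 0.2041, 0.1709, 0.1463]
t=4: π = [0.1907, 0.1639, 0.1250, 0.2021, 0.1708, 0.1475]

π = [0.1907, 0.1639, 0.1250, 0.2021, 0.1708, 0.1475]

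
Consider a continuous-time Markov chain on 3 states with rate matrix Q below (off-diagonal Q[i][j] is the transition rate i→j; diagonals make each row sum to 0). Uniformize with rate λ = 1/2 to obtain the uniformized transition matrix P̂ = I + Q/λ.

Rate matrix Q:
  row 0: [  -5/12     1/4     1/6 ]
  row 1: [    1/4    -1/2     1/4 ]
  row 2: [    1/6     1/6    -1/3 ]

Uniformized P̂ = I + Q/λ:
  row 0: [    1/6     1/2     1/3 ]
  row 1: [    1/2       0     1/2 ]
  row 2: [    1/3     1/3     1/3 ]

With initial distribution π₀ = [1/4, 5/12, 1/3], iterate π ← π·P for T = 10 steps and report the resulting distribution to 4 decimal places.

t=0: π = [0.2500, 0.4167, 0.3333]
t=1: π = [0.3611, 0.2361, 0.4028]
t=2: π = [0.3125, 0.3148, 0.3727]
t=3: π = [0.3337, 0.2805, 0.3858]
t=4: π = [0.3245, 0.2955, 0.3801]
t=5: π = [0.3285, 0.2889, 0.3826]
t=6: π = [0.3267, 0.2918, 0.3815]
t=7: π = [0.3275, 0.2905, 0.3820]
t=8: π = [0.3272, 0.2911, 0.3818]
t=9: π = [0.3273, 0.2908, 0.3818]
t=10: π = [0.3273, 0.2909, 0.3818]

π = [0.3273, 0.2909, 0.3818]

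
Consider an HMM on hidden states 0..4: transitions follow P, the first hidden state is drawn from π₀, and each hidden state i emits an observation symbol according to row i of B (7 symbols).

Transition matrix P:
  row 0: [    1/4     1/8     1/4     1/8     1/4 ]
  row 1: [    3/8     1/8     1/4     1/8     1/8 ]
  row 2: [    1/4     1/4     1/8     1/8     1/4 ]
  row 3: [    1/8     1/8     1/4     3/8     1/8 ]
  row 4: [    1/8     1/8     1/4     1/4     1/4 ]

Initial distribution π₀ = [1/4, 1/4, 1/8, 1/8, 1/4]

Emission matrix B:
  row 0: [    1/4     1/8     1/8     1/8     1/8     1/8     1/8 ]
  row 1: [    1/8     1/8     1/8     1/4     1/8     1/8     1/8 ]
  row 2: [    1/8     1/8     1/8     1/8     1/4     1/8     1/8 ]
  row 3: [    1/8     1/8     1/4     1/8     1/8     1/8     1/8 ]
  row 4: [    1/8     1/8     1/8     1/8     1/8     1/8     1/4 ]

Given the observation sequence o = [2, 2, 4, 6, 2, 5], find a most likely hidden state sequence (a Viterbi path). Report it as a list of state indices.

t=0: δ = [3.125e-02, 3.125e-02, 1.562e-02, 3.125e-02, 3.125e-02]  (obs o_0=2)
t=1: δ = [1.465e-03, 4.883e-04, 9.766e-04, 2.930e-03, 9.766e-04]  ψ = [1, 0, 0, 3, 0]  (obs o_1=2)
t=2: δ = [4.578e-05, 4.578e-05, 1.831e-04, 1.373e-04, 4.578e-05]  ψ = [0, 3, 3, 3, 0]  (obs o_2=4)
t=3: δ = [5.722e-06, 5.722e-06, 4.292e-06, 6.437e-06, 1.144e-05]  ψ = [2, 2, 3, 3, 2]  (obs o_3=6)
t=4: δ = [2.682e-07, 1.788e-07, 3.576e-07, 7.153e-07, 3.576e-07]  ψ = [1, 4, 4, 4, 4]  (obs o_4=2)
t=5: δ = [1.118e-08, 1.118e-08, 2.235e-08, 3.353e-08, 1.118e-08]  ψ = [2, 2, 3, 3, 2]  (obs o_5=5)
backtrack: best end state = 3; path = [3, 3, 2, 4, 3, 3]

path = [3, 3, 2, 4, 3, 3]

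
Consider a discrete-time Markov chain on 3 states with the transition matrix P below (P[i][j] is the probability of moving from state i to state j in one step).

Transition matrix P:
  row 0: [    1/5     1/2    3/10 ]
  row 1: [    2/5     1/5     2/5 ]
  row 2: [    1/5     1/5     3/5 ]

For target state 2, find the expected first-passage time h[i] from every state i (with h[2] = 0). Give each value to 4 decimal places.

First-step conditioning: h[2] = 0; for i ≠ 2, h[i] = 1 + Σ_k P[i][k]·h[k].
  h[0] = 1 + 1/5·h[0] + 1/2·h[1]
  h[1] = 1 + 2/5·h[0] + 1/5·h[1]
Solving the 2×2 linear system over states ≠ 2 gives exactly h = [65/22, 30/11, 0] (h[2] = 0 is the target).

h = [2.9545, 2.7273, 0.0000]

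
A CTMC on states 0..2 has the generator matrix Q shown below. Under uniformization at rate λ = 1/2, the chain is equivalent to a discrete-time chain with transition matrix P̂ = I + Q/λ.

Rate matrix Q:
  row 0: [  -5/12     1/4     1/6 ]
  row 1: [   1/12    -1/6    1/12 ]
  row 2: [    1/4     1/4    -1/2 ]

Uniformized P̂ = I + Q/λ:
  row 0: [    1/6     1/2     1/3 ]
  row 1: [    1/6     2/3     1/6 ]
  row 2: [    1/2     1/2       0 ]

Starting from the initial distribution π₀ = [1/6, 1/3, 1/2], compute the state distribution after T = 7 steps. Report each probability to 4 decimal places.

π = [0.2251, 0.6000, 0.1749]

t=0: π = [0.1667, 0.3333, 0.5000]
t=1: π = [0.3333, 0.5556, 0.1111]
t=2: π = [0.2037, 0.5926, 0.2037]
t=3: π = [0.2346, 0.5988, 0.1667]
t=4: π = [0.2222, 0.5998, 0.1780]
t=5: π = [0.2260, 0.6000, 0.1740]
t=6: π = [0.2247, 0.6000, 0.1753]
t=7: π = [0.2251, 0.6000, 0.1749]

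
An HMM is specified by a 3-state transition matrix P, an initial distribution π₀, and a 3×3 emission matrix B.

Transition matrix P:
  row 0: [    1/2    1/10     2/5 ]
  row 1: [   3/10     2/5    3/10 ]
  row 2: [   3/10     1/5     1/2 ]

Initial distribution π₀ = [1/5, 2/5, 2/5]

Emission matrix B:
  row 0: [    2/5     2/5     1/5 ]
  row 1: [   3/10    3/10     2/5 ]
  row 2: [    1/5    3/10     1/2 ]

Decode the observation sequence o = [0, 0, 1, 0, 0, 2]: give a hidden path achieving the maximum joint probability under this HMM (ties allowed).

t=0: δ = [8.000e-02, 1.200e-01, 8.000e-02]  (obs o_0=0)
t=1: δ = [1.600e-02, 1.440e-02, 8.000e-03]  ψ = [0, 1, 2]  (obs o_1=0)
t=2: δ = [3.200e-03, 1.728e-03, 1.920e-03]  ψ = [0, 1, 0]  (obs o_2=1)
t=3: δ = [6.400e-04, 2.074e-04, 2.560e-04]  ψ = [0, 1, 0]  (obs o_3=0)
t=4: δ = [1.280e-04, 2.488e-05, 5.120e-05]  ψ = [0, 1, 0]  (obs o_4=0)
t=5: δ = [1.280e-05, 5.120e-06, 2.560e-05]  ψ = [0, 0, 0]  (obs o_5=2)
backtrack: best end state = 2; path = [0, 0, 0, 0, 0, 2]

path = [0, 0, 0, 0, 0, 2]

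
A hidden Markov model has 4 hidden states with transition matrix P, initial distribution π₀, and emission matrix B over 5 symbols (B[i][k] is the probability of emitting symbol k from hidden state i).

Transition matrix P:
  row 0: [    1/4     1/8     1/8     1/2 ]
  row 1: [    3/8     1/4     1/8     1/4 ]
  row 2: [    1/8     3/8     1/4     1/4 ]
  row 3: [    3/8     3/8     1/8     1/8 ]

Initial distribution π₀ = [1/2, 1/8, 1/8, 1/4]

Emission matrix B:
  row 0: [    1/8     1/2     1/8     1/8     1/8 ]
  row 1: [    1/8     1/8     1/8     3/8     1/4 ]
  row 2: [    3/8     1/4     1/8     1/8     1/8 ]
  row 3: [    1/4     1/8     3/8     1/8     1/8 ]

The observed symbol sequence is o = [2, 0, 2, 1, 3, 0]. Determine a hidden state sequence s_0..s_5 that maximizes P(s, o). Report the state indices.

t=0: δ = [6.250e-02, 1.562e-02, 1.562e-02, 9.375e-02]  (obs o_0=2)
t=1: δ = [4.395e-03, 4.395e-03, 4.395e-03, 7.812e-03]  ψ = [3, 3, 3, 0]  (obs o_1=0)
t=2: δ = [3.662e-04, 3.662e-04, 1.373e-04, 8.240e-04]  ψ = [3, 3, 2, 0]  (obs o_2=2)
t=3: δ = [1.545e-04, 3.862e-05, 2.575e-05, 2.289e-05]  ψ = [3, 3, 3, 0]  (obs o_3=1)
t=4: δ = [4.828e-06, 7.242e-06, 2.414e-06, 9.656e-06]  ψ = [0, 0, 0, 0]  (obs o_4=3)
t=5: δ = [4.526e-07, 4.526e-07, 4.526e-07, 6.035e-07]  ψ = [3, 3, 3, 0]  (obs o_5=0)
backtrack: best end state = 3; path = [3, 0, 3, 0, 0, 3]

path = [3, 0, 3, 0, 0, 3]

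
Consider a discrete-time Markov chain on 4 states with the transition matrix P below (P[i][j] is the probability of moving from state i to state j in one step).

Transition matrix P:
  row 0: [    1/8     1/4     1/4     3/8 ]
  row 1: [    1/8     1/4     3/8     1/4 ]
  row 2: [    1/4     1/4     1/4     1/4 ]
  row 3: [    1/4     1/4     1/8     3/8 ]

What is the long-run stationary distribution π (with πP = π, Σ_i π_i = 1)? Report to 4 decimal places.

π = [0.1944, 0.2500, 0.2421, 0.3135]

Balance equations π_j = Σ_i π_i·P[i][j]:
  π_0 = 1/8·π_0 + 1/8·π_1 + 1/4·π_2 + 1/4·π_3
  π_1 = 1/4·π_0 + 1/4·π_1 + 1/4·π_2 + 1/4·π_3
  π_2 = 1/4·π_0 + 3/8·π_1 + 1/4·π_2 + 1/8·π_3
  normalize: π_0 + π_1 + π_2 + π_3 = 1
Solving the linear system gives exactly π = [7/36, 1/4, 61/252, 79/252].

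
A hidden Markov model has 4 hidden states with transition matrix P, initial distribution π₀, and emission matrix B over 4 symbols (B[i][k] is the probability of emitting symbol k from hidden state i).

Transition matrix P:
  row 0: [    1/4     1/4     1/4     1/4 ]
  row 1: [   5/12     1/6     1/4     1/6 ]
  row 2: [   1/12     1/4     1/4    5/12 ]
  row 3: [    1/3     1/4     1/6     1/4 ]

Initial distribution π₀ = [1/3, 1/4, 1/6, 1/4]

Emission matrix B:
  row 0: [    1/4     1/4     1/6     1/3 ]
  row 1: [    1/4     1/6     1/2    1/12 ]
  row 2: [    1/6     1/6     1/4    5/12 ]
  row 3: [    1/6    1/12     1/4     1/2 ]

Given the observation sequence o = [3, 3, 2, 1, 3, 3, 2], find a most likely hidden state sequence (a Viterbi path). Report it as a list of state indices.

path = [3, 3, 1, 0, 2, 3, 1]

t=0: δ = [1.111e-01, 2.083e-02, 6.944e-02, 1.250e-01]  (obs o_0=3)
t=1: δ = [1.389e-02, 2.604e-03, 1.157e-02, 1.562e-02]  ψ = [3, 3, 0, 3]  (obs o_1=3)
t=2: δ = [8.681e-04, 1.953e-03, 8.681e-04, 1.206e-03]  ψ = [3, 3, 0, 2]  (obs o_2=2)
t=3: δ = [2.035e-04, 5.425e-05, 8.138e-05, 3.014e-05]  ψ = [1, 1, 1, 2]  (obs o_3=1)
t=4: δ = [1.695e-05, 4.239e-06, 2.119e-05, 2.543e-05]  ψ = [0, 0, 0, 0]  (obs o_4=3)
t=5: δ = [2.826e-06, 5.298e-07, 2.208e-06, 4.415e-06]  ψ = [3, 3, 2, 2]  (obs o_5=3)
t=6: δ = [2.453e-07, 5.519e-07, 1.840e-07, 2.759e-07]  ψ = [3, 3, 3, 3]  (obs o_6=2)
backtrack: best end state = 1; path = [3, 3, 1, 0, 2, 3, 1]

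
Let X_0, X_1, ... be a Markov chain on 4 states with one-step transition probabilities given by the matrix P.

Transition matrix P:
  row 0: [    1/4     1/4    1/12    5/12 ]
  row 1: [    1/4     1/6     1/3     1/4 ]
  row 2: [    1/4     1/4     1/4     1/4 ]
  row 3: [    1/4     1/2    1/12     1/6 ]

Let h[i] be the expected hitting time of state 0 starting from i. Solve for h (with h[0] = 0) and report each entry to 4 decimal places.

h = [0.0000, 4.0000, 4.0000, 4.0000]

First-step conditioning: h[0] = 0; for i ≠ 0, h[i] = 1 + Σ_k P[i][k]·h[k].
  h[1] = 1 + 1/6·h[1] + 1/3·h[2] + 1/4·h[3]
  h[2] = 1 + 1/4·h[1] + 1/4·h[2] + 1/4·h[3]
  h[3] = 1 + 1/2·h[1] + 1/12·h[2] + 1/6·h[3]
Solving the 3×3 linear system over states ≠ 0 gives exactly h = [0, 4, 4, 4] (h[0] = 0 is the target).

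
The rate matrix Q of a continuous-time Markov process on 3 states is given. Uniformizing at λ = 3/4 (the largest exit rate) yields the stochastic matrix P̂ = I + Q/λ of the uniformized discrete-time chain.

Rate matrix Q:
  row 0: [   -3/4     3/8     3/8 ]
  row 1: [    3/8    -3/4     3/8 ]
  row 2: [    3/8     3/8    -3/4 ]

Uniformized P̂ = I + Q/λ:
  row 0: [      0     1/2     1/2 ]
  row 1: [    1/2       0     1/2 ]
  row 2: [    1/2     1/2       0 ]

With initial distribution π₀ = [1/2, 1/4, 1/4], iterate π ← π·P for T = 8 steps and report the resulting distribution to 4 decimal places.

t=0: π = [0.5000, 0.2500, 0.2500]
t=1: π = [0.2500, 0.3750, 0.3750]
t=2: π = [0.3750, 0.3125, 0.3125]
t=3: π = [0.3125, 0.3438, 0.3438]
t=4: π = [0.3438, 0.3281, 0.3281]
t=5: π = [0.3281, 0.3359, 0.3359]
t=6: π = [0.3359, 0.3320, 0.3320]
t=7: π = [0.3320, 0.3340, 0.3340]
t=8: π = [0.3340, 0.3330, 0.3330]

π = [0.3340, 0.3330, 0.3330]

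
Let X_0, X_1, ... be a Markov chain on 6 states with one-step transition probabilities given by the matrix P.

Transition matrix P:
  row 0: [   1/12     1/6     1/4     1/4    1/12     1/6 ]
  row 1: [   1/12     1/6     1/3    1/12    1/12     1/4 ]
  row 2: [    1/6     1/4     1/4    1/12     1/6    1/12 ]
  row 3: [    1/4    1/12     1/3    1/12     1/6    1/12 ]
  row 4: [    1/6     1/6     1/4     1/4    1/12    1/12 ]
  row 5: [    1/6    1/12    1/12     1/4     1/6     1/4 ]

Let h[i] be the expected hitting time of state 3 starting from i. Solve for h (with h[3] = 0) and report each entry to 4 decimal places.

First-step conditioning: h[3] = 0; for i ≠ 3, h[i] = 1 + Σ_k P[i][k]·h[k].
  h[0] = 1 + 1/12·h[0] + 1/6·h[1] + 1/4·h[2] + 1/12·h[4] + 1/6·h[5]
  h[1] = 1 + 1/12·h[0] + 1/6·h[1] + 1/3·h[2] + 1/12·h[4] + 1/4·h[5]
  h[2] = 1 + 1/6·h[0] + 1/4·h[1] + 1/4·h[2] + 1/6·h[4] + 1/12·h[5]
  h[4] = 1 + 1/6·h[0] + 1/6·h[1] + 1/4·h[2] + 1/12·h[4] + 1/12·h[5]
  h[5] = 1 + 1/6·h[0] + 1/12·h[1] + 1/12·h[2] + 1/6·h[4] + 1/4·h[5]
Solving the 5×5 linear system over states ≠ 3 gives exactly h = [56586/10285, 1212/187, 13422/2057, 0, 11364/2057, 53778/10285] (h[3] = 0 is the target).

h = [5.5018, 6.4813, 6.5250, 0.0000, 5.5246, 5.2288]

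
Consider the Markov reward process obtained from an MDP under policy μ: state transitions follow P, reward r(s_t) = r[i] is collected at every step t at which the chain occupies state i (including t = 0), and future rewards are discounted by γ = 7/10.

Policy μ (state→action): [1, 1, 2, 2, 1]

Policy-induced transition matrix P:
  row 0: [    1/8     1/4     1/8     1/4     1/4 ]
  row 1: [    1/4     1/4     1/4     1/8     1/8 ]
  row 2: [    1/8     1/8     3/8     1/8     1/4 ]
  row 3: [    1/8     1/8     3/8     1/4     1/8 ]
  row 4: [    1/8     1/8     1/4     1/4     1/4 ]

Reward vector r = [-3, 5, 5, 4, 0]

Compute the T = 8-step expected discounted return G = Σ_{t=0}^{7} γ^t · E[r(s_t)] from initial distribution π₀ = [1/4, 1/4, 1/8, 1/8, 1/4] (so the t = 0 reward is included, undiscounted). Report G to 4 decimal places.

t=0: π = [0.2500, 0.2500, 0.1250, 0.1250, 0.2500], E[r] = 1.6250, γ^t·E[r] = 1.625000, running G = 1.625000
t=1: π = [0.1563, 0.1875, 0.2500, 0.2031, 0.2031], E[r] = 2.5313, γ^t·E[r] = 1.771875, running G = 3.396875
t=2: π = [0.1484, 0.1680, 0.2871, 0.1953, 0.2012], E[r] = 2.6113, γ^t·E[r] = 1.279551, running G = 4.676426
t=3: π = [0.1460, 0.1646, 0.2917, 0.1931, 0.2046], E[r] = 2.6160, γ^t·E[r] = 0.897277, running G = 5.573702
t=4: π = [0.1456, 0.1638, 0.2924, 0.1930, 0.2053], E[r] = 2.6160, γ^t·E[r] = 0.628108, running G = 6.201811
t=5: π = [0.1455, 0.1637, 0.2925, 0.1930, 0.2054], E[r] = 2.6162, γ^t·E[r] = 0.439703, running G = 6.641514
t=6: π = [0.1455, 0.1636, 0.2925, 0.1930, 0.2054], E[r] = 2.6163, γ^t·E[r] = 0.307799, running G = 6.949313
t=7: π = [0.1455, 0.1636, 0.2925, 0.1930, 0.2054], E[r] = 2.6163, γ^t·E[r] = 0.215461, running G = 7.164774

G = 7.1648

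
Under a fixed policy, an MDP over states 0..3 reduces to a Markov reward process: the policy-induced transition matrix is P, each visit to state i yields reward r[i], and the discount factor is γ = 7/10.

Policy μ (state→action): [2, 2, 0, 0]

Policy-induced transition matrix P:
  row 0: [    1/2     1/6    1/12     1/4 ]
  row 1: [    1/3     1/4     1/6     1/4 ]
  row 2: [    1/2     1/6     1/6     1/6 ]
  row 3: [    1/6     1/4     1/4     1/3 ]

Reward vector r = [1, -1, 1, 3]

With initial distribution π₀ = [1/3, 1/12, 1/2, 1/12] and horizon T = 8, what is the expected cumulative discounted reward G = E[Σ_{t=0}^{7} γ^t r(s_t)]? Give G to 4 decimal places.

G = 3.3470

t=0: π = [0.3333, 0.0833, 0.5000, 0.0833], E[r] = 1.0000, γ^t·E[r] = 1.000000, running G = 1.000000
t=1: π = [0.4583, 0.1806, 0.1458, 0.2153], E[r] = 1.0694, γ^t·E[r] = 0.748611, running G = 1.748611
t=2: π = [0.3981, 0.1997, 0.1464, 0.2558], E[r] = 1.1123, γ^t·E[r] = 0.545012, running G = 2.293623
t=3: π = [0.3815, 0.2046, 0.1548, 0.2591], E[r] = 1.1090, γ^t·E[r] = 0.380383, running G = 2.674006
t=4: π = [0.3795, 0.2053, 0.1565, 0.2587], E[r] = 1.1068, γ^t·E[r] = 0.265734, running G = 2.939740
t=5: π = [0.3796, 0.2053, 0.1566, 0.2585], E[r] = 1.1064, γ^t·E[r] = 0.185948, running G = 3.125687
t=6: π = [0.3796, 0.2053, 0.1566, 0.2585], E[r] = 1.1063, γ^t·E[r] = 0.130160, running G = 3.255848
t=7: π = [0.3796, 0.2053, 0.1566, 0.2585], E[r] = 1.1063, γ^t·E[r] = 0.091113, running G = 3.346960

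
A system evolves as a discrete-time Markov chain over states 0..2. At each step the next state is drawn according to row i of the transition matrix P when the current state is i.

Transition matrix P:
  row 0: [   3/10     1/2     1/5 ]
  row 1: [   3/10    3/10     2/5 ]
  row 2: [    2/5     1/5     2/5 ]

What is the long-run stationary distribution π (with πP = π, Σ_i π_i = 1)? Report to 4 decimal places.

π = [0.3333, 0.3333, 0.3333]

Balance equations π_j = Σ_i π_i·P[i][j]:
  π_0 = 3/10·π_0 + 3/10·π_1 + 2/5·π_2
  π_1 = 1/2·π_0 + 3/10·π_1 + 1/5·π_2
  normalize: π_0 + π_1 + π_2 = 1
Solving the linear system gives exactly π = [1/3, 1/3, 1/3].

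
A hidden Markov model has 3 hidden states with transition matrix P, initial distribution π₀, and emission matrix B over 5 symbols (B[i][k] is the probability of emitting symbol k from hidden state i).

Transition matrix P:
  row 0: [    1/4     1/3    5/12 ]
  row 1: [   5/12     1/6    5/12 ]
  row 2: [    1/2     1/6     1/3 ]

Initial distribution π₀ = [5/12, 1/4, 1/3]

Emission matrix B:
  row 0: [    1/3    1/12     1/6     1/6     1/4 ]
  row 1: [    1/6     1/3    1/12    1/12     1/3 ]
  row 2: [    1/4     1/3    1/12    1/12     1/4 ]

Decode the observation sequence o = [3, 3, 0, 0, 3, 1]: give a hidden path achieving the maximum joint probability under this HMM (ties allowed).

path = [0, 2, 0, 2, 0, 2]

t=0: δ = [6.944e-02, 2.083e-02, 2.778e-02]  (obs o_0=3)
t=1: δ = [2.894e-03, 1.929e-03, 2.411e-03]  ψ = [0, 0, 0]  (obs o_1=3)
t=2: δ = [4.019e-04, 1.608e-04, 3.014e-04]  ψ = [2, 0, 0]  (obs o_2=0)
t=3: δ = [5.023e-05, 2.233e-05, 4.186e-05]  ψ = [2, 0, 0]  (obs o_3=0)
t=4: δ = [3.489e-06, 1.395e-06, 1.744e-06]  ψ = [2, 0, 0]  (obs o_4=3)
t=5: δ = [7.268e-08, 3.876e-07, 4.845e-07]  ψ = [0, 0, 0]  (obs o_5=1)
backtrack: best end state = 2; path = [0, 2, 0, 2, 0, 2]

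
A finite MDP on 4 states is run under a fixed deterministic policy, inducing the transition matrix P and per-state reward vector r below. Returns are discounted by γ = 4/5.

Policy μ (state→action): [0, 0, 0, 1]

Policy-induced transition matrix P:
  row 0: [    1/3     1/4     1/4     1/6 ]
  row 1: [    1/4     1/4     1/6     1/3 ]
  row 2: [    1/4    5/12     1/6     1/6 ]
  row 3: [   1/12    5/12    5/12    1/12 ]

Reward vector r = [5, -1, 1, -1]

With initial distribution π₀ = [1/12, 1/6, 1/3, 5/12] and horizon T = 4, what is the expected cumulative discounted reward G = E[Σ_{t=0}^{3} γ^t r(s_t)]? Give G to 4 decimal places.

G = 1.7263

t=0: π = [0.0833, 0.1667, 0.3333, 0.4167], E[r] = 0.1667, γ^t·E[r] = 0.166667, running G = 0.166667
t=1: π = [0.1875, 0.3750, 0.2778, 0.1597], E[r] = 0.6806, γ^t·E[r] = 0.544444, running G = 0.711111
t=2: π = [0.2390, 0.3229, 0.2222, 0.2159], E[r] = 0.8785, γ^t·E[r] = 0.562222, running G = 1.273333
t=3: π = [0.2339, 0.3230, 0.2405, 0.2025], E[r] = 0.8847, γ^t·E[r] = 0.452988, running G = 1.726321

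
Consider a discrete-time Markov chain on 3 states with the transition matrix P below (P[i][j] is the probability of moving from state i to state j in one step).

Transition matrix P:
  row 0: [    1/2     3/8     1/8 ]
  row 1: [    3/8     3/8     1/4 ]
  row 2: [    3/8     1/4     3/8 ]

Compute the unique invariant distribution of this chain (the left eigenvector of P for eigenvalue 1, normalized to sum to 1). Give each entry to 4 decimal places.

π = [0.4286, 0.3469, 0.2245]

Balance equations π_j = Σ_i π_i·P[i][j]:
  π_0 = 1/2·π_0 + 3/8·π_1 + 3/8·π_2
  π_1 = 3/8·π_0 + 3/8·π_1 + 1/4·π_2
  normalize: π_0 + π_1 + π_2 = 1
Solving the linear system gives exactly π = [3/7, 17/49, 11/49].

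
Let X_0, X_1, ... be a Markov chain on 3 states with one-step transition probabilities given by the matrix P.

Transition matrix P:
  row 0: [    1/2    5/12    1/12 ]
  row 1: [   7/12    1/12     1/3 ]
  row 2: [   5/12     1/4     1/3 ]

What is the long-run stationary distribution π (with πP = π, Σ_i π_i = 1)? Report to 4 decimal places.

Balance equations π_j = Σ_i π_i·P[i][j]:
  π_0 = 1/2·π_0 + 7/12·π_1 + 5/12·π_2
  π_1 = 5/12·π_0 + 1/12·π_1 + 1/4·π_2
  normalize: π_0 + π_1 + π_2 = 1
Solving the linear system gives exactly π = [38/75, 43/150, 31/150].

π = [0.5067, 0.2867, 0.2067]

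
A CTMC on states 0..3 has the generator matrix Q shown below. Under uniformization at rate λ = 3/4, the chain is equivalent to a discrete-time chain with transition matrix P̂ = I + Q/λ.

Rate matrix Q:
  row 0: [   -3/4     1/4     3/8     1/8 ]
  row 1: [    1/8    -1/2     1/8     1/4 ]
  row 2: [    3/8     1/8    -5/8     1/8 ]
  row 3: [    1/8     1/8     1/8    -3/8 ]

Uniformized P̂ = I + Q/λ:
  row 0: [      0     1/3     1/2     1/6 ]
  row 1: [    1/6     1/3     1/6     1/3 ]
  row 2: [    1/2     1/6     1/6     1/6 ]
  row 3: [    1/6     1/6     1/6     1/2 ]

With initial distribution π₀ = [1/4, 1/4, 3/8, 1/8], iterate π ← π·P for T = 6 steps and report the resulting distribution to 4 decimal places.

π = [0.2103, 0.2422, 0.2371, 0.3104]

t=0: π = [0.2500, 0.2500, 0.3750, 0.1250]
t=1: π = [0.2500, 0.2500, 0.2500, 0.2500]
t=2: π = [0.2083, 0.2500, 0.2500, 0.2917]
t=3: π = [0.2153, 0.2431, 0.2361, 0.3056]
t=4: π = [0.2095, 0.2431, 0.2384, 0.3090]
t=5: π = [0.2112, 0.2421, 0.2365, 0.3102]
t=6: π = [0.2103, 0.2422, 0.2371, 0.3104]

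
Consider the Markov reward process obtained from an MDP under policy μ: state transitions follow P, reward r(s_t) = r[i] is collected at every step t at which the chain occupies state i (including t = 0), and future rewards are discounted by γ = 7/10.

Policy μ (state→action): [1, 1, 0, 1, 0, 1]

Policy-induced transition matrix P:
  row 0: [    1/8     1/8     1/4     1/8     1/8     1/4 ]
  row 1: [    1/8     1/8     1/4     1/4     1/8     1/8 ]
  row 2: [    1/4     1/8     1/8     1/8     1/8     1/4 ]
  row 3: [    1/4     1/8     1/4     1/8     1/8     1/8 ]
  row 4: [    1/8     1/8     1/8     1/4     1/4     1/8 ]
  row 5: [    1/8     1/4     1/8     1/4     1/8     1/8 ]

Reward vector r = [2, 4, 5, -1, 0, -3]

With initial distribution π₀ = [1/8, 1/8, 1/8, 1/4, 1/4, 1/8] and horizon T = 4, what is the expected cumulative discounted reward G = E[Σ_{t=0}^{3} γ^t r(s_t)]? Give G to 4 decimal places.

G = 2.5553

t=0: π = [0.1250, 0.1250, 0.1250, 0.2500, 0.2500, 0.1250], E[r] = 0.7500, γ^t·E[r] = 0.750000, running G = 0.750000
t=1: π = [0.1719, 0.1406, 0.1875, 0.1875, 0.1563, 0.1563], E[r] = 1.1875, γ^t·E[r] = 0.831250, running G = 1.581250
t=2: π = [0.1719, 0.1445, 0.1875, 0.1816, 0.1445, 0.1699], E[r] = 1.1680, γ^t·E[r] = 0.572305, running G = 2.153555
t=3: π = [0.1711, 0.1462, 0.1873, 0.1824, 0.1431, 0.1699], E[r] = 1.1714, γ^t·E[r] = 0.401786, running G = 2.555340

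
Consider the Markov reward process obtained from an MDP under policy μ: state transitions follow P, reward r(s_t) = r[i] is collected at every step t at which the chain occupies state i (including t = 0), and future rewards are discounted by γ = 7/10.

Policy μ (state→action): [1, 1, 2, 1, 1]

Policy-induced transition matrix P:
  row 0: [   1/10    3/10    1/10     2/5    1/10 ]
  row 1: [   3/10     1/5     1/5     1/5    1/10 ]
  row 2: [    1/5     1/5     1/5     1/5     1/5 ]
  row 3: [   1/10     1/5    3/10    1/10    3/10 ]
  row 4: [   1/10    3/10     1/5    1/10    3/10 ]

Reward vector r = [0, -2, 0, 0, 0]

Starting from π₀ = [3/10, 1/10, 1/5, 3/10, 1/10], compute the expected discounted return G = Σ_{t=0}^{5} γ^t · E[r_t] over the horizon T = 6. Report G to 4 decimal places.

t=0: π = [0.3000, 0.1000, 0.2000, 0.3000, 0.1000], E[r] = -0.2000, γ^t·E[r] = -0.200000, running G = -0.200000
t=1: π = [0.1400, 0.2400, 0.2000, 0.2200, 0.2000], E[r] = -0.4800, γ^t·E[r] = -0.336000, running G = -0.536000
t=2: π = [0.1680, 0.2340, 0.2080, 0.1860, 0.2040], E[r] = -0.4680, γ^t·E[r] = -0.229320, running G = -0.765320
t=3: π = [0.1676, 0.2372, 0.2018, 0.1946, 0.1988], E[r] = -0.4744, γ^t·E[r] = -0.162719, running G = -0.928039
t=4: π = [0.1676, 0.2366, 0.2027, 0.1942, 0.1989], E[r] = -0.4733, γ^t·E[r] = -0.113635, running G = -1.041674
t=5: π = [0.1676, 0.2366, 0.2027, 0.1942, 0.1989], E[r] = -0.4733, γ^t·E[r] = -0.079547, running G = -1.121221

G = -1.1212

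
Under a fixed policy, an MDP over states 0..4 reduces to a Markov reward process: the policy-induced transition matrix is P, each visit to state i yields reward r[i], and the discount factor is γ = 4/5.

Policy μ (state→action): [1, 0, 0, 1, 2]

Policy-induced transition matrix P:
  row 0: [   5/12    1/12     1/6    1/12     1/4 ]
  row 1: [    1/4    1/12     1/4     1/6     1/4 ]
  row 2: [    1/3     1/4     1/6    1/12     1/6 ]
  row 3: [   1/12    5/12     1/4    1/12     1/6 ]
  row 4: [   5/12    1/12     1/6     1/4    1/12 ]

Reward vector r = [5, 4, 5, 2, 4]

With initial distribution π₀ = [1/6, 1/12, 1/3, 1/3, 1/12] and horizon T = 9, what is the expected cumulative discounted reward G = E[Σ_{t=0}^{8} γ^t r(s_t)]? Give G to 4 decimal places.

t=0: π = [0.1667, 0.0833, 0.3333, 0.3333, 0.0833], E[r] = 3.8333, γ^t·E[r] = 3.833333, running G = 3.833333
t=1: π = [0.2639, 0.2500, 0.2014, 0.1042, 0.1806], E[r] = 4.2569, γ^t·E[r] = 3.405556, running G = 7.238889
t=2: π = [0.3235, 0.1516, 0.1962, 0.1343, 0.1944], E[r] = 4.2512, γ^t·E[r] = 2.720741, running G = 9.959630
t=3: π = [0.3303, 0.1608, 0.1905, 0.1284, 0.1901], E[r] = 4.2640, γ^t·E[r] = 2.183185, running G = 12.142815
t=4: π = [0.3312, 0.1579, 0.1908, 0.1284, 0.1918], E[r] = 4.2652, γ^t·E[r] = 1.747006, running G = 13.889821
t=5: π = [0.3317, 0.1579, 0.1905, 0.1284, 0.1914], E[r] = 4.2653, γ^t·E[r] = 1.397648, running G = 15.287468
t=6: π = [0.3317, 0.1579, 0.1905, 0.1284, 0.1915], E[r] = 4.2654, γ^t·E[r] = 1.118144, running G = 16.405612
t=7: π = [0.3317, 0.1579, 0.1905, 0.1284, 0.1915], E[r] = 4.2654, γ^t·E[r] = 0.894514, running G = 17.300126
t=8: π = [0.3317, 0.1579, 0.1905, 0.1284, 0.1915], E[r] = 4.2654, γ^t·E[r] = 0.715612, running G = 18.015738

G = 18.0157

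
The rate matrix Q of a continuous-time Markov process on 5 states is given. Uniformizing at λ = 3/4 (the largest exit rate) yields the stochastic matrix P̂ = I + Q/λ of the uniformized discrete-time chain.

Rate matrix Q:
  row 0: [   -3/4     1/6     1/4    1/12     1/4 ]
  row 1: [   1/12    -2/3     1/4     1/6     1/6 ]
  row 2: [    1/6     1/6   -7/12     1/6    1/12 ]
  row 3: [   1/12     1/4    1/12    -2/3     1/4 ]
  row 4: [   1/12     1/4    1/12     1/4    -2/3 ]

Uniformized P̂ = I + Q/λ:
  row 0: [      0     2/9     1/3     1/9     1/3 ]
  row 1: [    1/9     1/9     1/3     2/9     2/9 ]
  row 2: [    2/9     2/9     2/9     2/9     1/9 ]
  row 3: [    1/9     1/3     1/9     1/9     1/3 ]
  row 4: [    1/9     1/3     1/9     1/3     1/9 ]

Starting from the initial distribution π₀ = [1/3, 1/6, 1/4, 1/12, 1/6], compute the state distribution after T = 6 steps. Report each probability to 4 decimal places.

π = [0.1216, 0.2421, 0.2159, 0.2090, 0.2114]

t=0: π = [0.3333, 0.1667, 0.2500, 0.0833, 0.1667]
t=1: π = [0.1019, 0.2315, 0.2500, 0.1944, 0.2222]
t=2: π = [0.1276, 0.2428, 0.2130, 0.2140, 0.2027]
t=3: π = [0.1206, 0.2415, 0.2171, 0.2068, 0.2140]
t=4: π = [0.1218, 0.2421, 0.2157, 0.2096, 0.2107]
t=5: π = [0.1215, 0.2420, 0.2160, 0.2088, 0.2117]
t=6: π = [0.1216, 0.2421, 0.2159, 0.2090, 0.2114]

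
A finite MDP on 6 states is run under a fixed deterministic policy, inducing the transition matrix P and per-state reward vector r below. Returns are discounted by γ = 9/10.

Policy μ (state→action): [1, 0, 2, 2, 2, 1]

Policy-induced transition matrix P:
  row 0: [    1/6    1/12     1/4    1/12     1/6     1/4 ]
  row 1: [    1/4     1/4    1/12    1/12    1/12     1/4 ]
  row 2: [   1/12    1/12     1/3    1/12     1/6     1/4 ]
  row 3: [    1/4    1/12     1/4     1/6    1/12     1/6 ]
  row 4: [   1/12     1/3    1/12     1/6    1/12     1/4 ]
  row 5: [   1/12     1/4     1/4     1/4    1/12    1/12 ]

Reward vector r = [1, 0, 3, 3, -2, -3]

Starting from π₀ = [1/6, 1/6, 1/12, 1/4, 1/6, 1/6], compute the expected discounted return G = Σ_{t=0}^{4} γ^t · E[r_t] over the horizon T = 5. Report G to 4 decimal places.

G = 1.5287

t=0: π = [0.1667, 0.1667, 0.0833, 0.2500, 0.1667, 0.1667], E[r] = 0.3333, γ^t·E[r] = 0.333333, running G = 0.333333
t=1: π = [0.1667, 0.1806, 0.2014, 0.1458, 0.1042, 0.2014], E[r] = 0.3958, γ^t·E[r] = 0.356250, running G = 0.689583
t=2: π = [0.1516, 0.1730, 0.2193, 0.1377, 0.1140, 0.2043], E[r] = 0.3819, γ^t·E[r] = 0.309375, running G = 0.998958
t=3: π = [0.1478, 0.1747, 0.2204, 0.1384, 0.1142, 0.2045], E[r] = 0.3822, γ^t·E[r] = 0.278648, running G = 1.277607
t=4: π = [0.1478, 0.1751, 0.2202, 0.1385, 0.1140, 0.2044], E[r] = 0.3826, γ^t·E[r] = 0.251047, running G = 1.528654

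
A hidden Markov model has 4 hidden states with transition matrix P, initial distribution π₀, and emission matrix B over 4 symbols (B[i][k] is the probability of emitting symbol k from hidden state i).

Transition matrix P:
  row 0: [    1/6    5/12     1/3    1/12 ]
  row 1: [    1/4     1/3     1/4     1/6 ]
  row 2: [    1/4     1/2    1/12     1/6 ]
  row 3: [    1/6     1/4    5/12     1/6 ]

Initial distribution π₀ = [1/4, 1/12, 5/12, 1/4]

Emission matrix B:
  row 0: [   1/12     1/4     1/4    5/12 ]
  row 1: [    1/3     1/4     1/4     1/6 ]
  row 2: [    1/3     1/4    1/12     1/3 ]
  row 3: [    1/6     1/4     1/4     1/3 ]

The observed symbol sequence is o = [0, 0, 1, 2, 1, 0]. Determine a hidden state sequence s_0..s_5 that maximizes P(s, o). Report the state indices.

t=0: δ = [2.083e-02, 2.778e-02, 1.389e-01, 4.167e-02]  (obs o_0=0)
t=1: δ = [2.894e-03, 2.315e-02, 5.787e-03, 3.858e-03]  ψ = [2, 2, 3, 2]  (obs o_1=0)
t=2: δ = [1.447e-03, 1.929e-03, 1.447e-03, 9.645e-04]  ψ = [1, 1, 1, 1]  (obs o_2=1)
t=3: δ = [1.206e-04, 1.808e-04, 4.019e-05, 8.038e-05]  ψ = [1, 2, 0, 1]  (obs o_3=2)
t=4: δ = [1.130e-05, 1.507e-05, 1.130e-05, 7.535e-06]  ψ = [1, 1, 1, 1]  (obs o_4=1)
t=5: δ = [3.140e-07, 1.884e-06, 1.256e-06, 4.186e-07]  ψ = [1, 2, 0, 1]  (obs o_5=0)
backtrack: best end state = 1; path = [2, 1, 2, 1, 2, 1]

path = [2, 1, 2, 1, 2, 1]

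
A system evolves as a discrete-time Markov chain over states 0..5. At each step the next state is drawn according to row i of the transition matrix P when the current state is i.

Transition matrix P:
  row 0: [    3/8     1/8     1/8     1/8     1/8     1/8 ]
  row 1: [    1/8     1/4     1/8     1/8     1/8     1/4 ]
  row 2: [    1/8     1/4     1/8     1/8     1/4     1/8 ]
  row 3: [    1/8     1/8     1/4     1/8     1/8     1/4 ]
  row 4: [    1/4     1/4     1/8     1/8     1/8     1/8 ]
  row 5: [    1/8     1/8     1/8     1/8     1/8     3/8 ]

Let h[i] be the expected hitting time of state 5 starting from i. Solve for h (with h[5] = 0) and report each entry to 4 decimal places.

First-step conditioning: h[5] = 0; for i ≠ 5, h[i] = 1 + Σ_k P[i][k]·h[k].
  h[0] = 1 + 3/8·h[0] + 1/8·h[1] + 1/8·h[2] + 1/8·h[3] + 1/8·h[4]
  h[1] = 1 + 1/8·h[0] + 1/4·h[1] + 1/8·h[2] + 1/8·h[3] + 1/8·h[4]
  h[2] = 1 + 1/8·h[0] + 1/4·h[1] + 1/8·h[2] + 1/8·h[3] + 1/4·h[4]
  h[3] = 1 + 1/8·h[0] + 1/8·h[1] + 1/4·h[2] + 1/8·h[3] + 1/8·h[4]
  h[4] = 1 + 1/4·h[0] + 1/4·h[1] + 1/8·h[2] + 1/8·h[3] + 1/8·h[4]
Solving the 5×5 linear system over states ≠ 5 gives exactly h = [28672/4689, 8192/1563, 28096/4689, 25016/4689, 28160/4689, 0] (h[5] = 0 is the target).

h = [6.1147, 5.2412, 5.9919, 5.3350, 6.0055, 0.0000]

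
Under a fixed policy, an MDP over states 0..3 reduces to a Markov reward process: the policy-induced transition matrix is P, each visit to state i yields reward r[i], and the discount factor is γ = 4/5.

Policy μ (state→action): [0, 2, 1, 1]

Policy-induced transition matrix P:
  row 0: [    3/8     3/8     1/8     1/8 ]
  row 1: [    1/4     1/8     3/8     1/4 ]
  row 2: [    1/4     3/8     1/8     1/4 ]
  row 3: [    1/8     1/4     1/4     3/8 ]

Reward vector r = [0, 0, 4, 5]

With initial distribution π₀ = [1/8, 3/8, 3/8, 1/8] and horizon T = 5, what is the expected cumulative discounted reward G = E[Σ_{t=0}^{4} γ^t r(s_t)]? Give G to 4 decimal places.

G = 7.2274

t=0: π = [0.1250, 0.3750, 0.3750, 0.1250], E[r] = 2.1250, γ^t·E[r] = 2.125000, running G = 2.125000
t=1: π = [0.2500, 0.2656, 0.2344, 0.2500], E[r] = 2.1875, γ^t·E[r] = 1.750000, running G = 3.875000
t=2: π = [0.2500, 0.2773, 0.2227, 0.2500], E[r] = 2.1406, γ^t·E[r] = 1.370000, running G = 5.245000
t=3: π = [0.2500, 0.2744, 0.2256, 0.2500], E[r] = 2.1523, γ^t·E[r] = 1.102000, running G = 6.347000
t=4: π = [0.2500, 0.2751, 0.2249, 0.2500], E[r] = 2.1494, γ^t·E[r] = 0.880400, running G = 7.227400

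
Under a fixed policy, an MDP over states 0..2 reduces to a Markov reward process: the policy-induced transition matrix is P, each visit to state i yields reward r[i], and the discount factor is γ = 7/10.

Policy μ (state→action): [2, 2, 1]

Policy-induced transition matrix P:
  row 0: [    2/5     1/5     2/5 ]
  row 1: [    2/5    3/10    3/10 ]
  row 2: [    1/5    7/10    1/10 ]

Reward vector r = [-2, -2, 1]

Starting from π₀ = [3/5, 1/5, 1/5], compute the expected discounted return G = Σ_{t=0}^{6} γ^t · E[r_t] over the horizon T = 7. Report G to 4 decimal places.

t=0: π = [0.6000, 0.2000, 0.2000], E[r] = -1.4000, γ^t·E[r] = -1.400000, running G = -1.400000
t=1: π = [0.3600, 0.3200, 0.3200], E[r] = -1.0400, γ^t·E[r] = -0.728000, running G = -2.128000
t=2: π = [0.3360, 0.3920, 0.2720], E[r] = -1.1840, γ^t·E[r] = -0.580160, running G = -2.708160
t=3: π = [0.3456, 0.3752, 0.2792], E[r] = -1.1624, γ^t·E[r] = -0.398703, running G = -3.106863
t=4: π = [0.3442, 0.3771, 0.2787], E[r] = -1.1638, γ^t·E[r] = -0.279438, running G = -3.386301
t=5: π = [0.3443, 0.3771, 0.2787], E[r] = -1.1640, γ^t·E[r] = -0.195631, running G = -3.581932
t=6: π = [0.3443, 0.3770, 0.2787], E[r] = -1.1639, γ^t·E[r] = -0.136935, running G = -3.718867

G = -3.7189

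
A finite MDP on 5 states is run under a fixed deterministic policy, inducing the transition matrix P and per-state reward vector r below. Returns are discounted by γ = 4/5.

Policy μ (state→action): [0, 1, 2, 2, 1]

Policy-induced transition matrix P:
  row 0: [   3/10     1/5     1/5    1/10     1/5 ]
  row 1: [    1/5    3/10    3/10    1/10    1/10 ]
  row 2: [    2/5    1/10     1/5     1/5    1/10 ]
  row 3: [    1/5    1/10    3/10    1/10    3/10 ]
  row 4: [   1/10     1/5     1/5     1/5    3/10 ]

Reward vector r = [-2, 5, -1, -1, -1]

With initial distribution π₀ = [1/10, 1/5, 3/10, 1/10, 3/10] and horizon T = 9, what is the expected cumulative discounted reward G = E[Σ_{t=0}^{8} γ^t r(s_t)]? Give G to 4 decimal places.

G = -0.4615

t=0: π = [0.1000, 0.2000, 0.3000, 0.1000, 0.3000], E[r] = 0.1000, γ^t·E[r] = 0.100000, running G = 0.100000
t=1: π = [0.2400, 0.1800, 0.2300, 0.1600, 0.1900], E[r] = -0.1600, γ^t·E[r] = -0.128000, running G = -0.028000
t=2: π = [0.2510, 0.1790, 0.2340, 0.1420, 0.1940], E[r] = -0.1770, γ^t·E[r] = -0.113280, running G = -0.141280
t=3: π = [0.2525, 0.1803, 0.2321, 0.1428, 0.1923], E[r] = -0.1707, γ^t·E[r] = -0.087398, running G = -0.228678
t=4: π = [0.2524, 0.1805, 0.2323, 0.1424, 0.1923], E[r] = -0.1692, γ^t·E[r] = -0.069304, running G = -0.297983
t=5: π = [0.2525, 0.1806, 0.2323, 0.1425, 0.1922], E[r] = -0.1690, γ^t·E[r] = -0.055380, running G = -0.353362
t=6: π = [0.2525, 0.1806, 0.2323, 0.1424, 0.1922], E[r] = -0.1690, γ^t·E[r] = -0.044301, running G = -0.397663
t=7: π = [0.2525, 0.1806, 0.2323, 0.1424, 0.1922], E[r] = -0.1690, γ^t·E[r] = -0.035441, running G = -0.433104
t=8: π = [0.2525, 0.1806, 0.2323, 0.1424, 0.1922], E[r] = -0.1690, γ^t·E[r] = -0.028352, running G = -0.461456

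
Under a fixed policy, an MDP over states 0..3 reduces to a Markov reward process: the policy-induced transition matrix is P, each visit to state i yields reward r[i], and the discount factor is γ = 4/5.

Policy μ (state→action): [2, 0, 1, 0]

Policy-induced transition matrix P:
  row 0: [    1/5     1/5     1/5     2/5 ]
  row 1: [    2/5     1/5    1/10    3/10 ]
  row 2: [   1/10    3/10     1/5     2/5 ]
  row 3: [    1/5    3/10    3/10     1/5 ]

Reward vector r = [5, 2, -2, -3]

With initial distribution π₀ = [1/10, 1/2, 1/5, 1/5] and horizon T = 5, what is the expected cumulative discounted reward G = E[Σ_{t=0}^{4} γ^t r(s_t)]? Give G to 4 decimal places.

t=0: π = [0.1000, 0.5000, 0.2000, 0.2000], E[r] = 0.5000, γ^t·E[r] = 0.500000, running G = 0.500000
t=1: π = [0.2800, 0.2400, 0.1700, 0.3100], E[r] = 0.6100, γ^t·E[r] = 0.488000, running G = 0.988000
t=2: π = [0.2310, 0.2480, 0.2070, 0.3140], E[r] = 0.2950, γ^t·E[r] = 0.188800, running G = 1.176800
t=3: π = [0.2289, 0.2521, 0.2066, 0.3124], E[r] = 0.2983, γ^t·E[r] = 0.152730, running G = 1.329530
t=4: π = [0.2298, 0.2519, 0.2060, 0.3123], E[r] = 0.3036, γ^t·E[r] = 0.124359, running G = 1.453888

G = 1.4539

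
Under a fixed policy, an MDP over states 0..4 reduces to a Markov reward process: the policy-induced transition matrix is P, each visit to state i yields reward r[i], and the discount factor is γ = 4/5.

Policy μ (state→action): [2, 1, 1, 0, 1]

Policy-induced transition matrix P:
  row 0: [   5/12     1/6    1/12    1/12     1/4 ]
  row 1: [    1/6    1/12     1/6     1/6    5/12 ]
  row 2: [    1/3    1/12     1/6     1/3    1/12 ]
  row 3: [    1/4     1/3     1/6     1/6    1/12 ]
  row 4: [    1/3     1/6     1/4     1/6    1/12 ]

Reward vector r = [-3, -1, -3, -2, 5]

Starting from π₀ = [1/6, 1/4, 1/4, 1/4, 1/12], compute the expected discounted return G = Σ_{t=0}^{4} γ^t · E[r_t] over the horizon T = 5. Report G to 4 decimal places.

t=0: π = [0.1667, 0.2500, 0.2500, 0.2500, 0.0833], E[r] = -1.5833, γ^t·E[r] = -1.583333, running G = -1.583333
t=1: π = [0.2847, 0.1667, 0.1597, 0.1944, 0.1944], E[r] = -0.9167, γ^t·E[r] = -0.733333, running G = -2.316667
t=2: π = [0.3131, 0.1719, 0.1591, 0.1696, 0.1863], E[r] = -0.9959, γ^t·E[r] = -0.637407, running G = -2.954074
t=3: π = [0.3166, 0.1673, 0.1561, 0.1671, 0.1928], E[r] = -0.9558, γ^t·E[r] = -0.489358, running G = -3.443432
t=4: π = [0.3179, 0.1676, 0.1563, 0.1663, 0.1919], E[r] = -0.9635, γ^t·E[r] = -0.394637, running G = -3.838069

G = -3.8381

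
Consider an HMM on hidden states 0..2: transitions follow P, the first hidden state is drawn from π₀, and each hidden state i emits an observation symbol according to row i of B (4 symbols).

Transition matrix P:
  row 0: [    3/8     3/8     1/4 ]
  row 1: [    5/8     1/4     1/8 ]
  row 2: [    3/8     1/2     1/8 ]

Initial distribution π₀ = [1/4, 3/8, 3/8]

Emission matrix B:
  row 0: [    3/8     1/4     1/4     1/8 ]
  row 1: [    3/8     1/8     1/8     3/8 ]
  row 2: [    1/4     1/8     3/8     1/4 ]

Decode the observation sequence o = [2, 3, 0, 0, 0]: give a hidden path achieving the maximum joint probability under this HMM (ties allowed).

path = [2, 1, 0, 1, 0]

t=0: δ = [6.250e-02, 4.688e-02, 1.406e-01]  (obs o_0=2)
t=1: δ = [6.592e-03, 2.637e-02, 4.395e-03]  ψ = [2, 2, 2]  (obs o_1=3)
t=2: δ = [6.180e-03, 2.472e-03, 8.240e-04]  ψ = [1, 1, 1]  (obs o_2=0)
t=3: δ = [8.690e-04, 8.690e-04, 3.862e-04]  ψ = [0, 0, 0]  (obs o_3=0)
t=4: δ = [2.037e-04, 1.222e-04, 5.431e-05]  ψ = [1, 0, 0]  (obs o_4=0)
backtrack: best end state = 0; path = [2, 1, 0, 1, 0]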